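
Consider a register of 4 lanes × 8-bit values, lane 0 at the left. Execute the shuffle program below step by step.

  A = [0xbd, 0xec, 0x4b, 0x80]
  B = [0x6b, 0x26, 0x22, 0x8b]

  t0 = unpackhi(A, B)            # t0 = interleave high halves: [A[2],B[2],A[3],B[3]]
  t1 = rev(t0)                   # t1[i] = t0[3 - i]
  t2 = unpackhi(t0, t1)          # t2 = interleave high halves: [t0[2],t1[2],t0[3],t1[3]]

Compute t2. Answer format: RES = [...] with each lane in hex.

→ t0 |4b|22|80|8b|
→ t1 |8b|80|22|4b|
→ t2 |80|22|8b|4b|

RES = [0x80, 0x22, 0x8b, 0x4b]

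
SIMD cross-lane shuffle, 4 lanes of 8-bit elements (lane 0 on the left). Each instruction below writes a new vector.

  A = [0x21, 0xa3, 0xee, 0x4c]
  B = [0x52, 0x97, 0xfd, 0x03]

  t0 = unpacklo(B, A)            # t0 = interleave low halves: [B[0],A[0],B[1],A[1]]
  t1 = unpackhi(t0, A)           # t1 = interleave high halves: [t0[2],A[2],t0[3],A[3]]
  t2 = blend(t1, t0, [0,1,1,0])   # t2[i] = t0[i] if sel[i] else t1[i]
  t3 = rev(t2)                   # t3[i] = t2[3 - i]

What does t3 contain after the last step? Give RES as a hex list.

RES = [ 0x4c  0x97  0x21  0x97 ]

t0 = [0x52, 0x21, 0x97, 0xa3]
t1 = [0x97, 0xee, 0xa3, 0x4c]
t2 = [0x97, 0x21, 0x97, 0x4c]
t3 = [0x4c, 0x97, 0x21, 0x97]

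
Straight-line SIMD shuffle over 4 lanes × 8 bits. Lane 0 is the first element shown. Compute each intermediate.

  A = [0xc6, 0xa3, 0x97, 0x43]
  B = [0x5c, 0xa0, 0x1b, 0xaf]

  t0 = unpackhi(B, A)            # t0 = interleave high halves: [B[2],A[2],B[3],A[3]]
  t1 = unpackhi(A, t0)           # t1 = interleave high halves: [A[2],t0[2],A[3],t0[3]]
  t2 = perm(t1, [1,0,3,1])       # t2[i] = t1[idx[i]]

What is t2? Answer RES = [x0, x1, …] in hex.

  t0: 1b 97 af 43
  t1: 97 af 43 43
  t2: af 97 43 af

RES = [0xaf, 0x97, 0x43, 0xaf]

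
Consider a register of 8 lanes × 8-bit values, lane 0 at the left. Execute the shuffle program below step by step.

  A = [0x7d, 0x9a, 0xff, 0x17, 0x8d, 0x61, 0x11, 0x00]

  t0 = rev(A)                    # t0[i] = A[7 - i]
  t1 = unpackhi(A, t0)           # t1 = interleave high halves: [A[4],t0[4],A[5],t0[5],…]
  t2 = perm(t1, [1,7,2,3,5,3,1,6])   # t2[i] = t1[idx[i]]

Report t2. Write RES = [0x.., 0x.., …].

RES = [ 0x17  0x7d  0x61  0xff  0x9a  0xff  0x17  0x00 ]

  t0: 00 11 61 8d 17 ff 9a 7d
  t1: 8d 17 61 ff 11 9a 00 7d
  t2: 17 7d 61 ff 9a ff 17 00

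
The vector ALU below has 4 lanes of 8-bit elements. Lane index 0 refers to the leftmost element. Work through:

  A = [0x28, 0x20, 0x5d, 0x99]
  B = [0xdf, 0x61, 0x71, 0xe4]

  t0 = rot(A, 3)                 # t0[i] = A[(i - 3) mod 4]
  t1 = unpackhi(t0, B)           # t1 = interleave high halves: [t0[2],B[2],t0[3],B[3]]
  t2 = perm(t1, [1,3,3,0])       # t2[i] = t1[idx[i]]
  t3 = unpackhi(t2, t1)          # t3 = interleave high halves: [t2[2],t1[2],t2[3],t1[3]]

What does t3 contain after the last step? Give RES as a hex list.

t0 = [0x20, 0x5d, 0x99, 0x28]
t1 = [0x99, 0x71, 0x28, 0xe4]
t2 = [0x71, 0xe4, 0xe4, 0x99]
t3 = [0xe4, 0x28, 0x99, 0xe4]

RES = [ 0xe4  0x28  0x99  0xe4 ]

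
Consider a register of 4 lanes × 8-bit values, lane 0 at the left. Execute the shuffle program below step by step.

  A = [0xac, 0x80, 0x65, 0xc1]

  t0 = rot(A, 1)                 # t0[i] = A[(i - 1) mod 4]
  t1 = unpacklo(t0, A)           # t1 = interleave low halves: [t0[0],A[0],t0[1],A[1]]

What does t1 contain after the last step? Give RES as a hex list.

  t0: c1 ac 80 65
  t1: c1 ac ac 80

RES = [ 0xc1  0xac  0xac  0x80 ]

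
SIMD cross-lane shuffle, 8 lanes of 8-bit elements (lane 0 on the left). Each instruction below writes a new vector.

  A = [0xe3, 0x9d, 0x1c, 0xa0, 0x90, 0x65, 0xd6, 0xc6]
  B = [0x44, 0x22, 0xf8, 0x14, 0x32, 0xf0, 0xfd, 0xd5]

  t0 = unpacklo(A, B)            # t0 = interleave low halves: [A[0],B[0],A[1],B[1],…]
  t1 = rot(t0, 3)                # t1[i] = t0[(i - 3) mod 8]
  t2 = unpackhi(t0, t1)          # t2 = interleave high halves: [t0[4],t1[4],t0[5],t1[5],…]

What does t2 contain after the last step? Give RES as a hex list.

RES = [ 0x1c  0x44  0xf8  0x9d  0xa0  0x22  0x14  0x1c ]

  t0: e3 44 9d 22 1c f8 a0 14
  t1: f8 a0 14 e3 44 9d 22 1c
  t2: 1c 44 f8 9d a0 22 14 1c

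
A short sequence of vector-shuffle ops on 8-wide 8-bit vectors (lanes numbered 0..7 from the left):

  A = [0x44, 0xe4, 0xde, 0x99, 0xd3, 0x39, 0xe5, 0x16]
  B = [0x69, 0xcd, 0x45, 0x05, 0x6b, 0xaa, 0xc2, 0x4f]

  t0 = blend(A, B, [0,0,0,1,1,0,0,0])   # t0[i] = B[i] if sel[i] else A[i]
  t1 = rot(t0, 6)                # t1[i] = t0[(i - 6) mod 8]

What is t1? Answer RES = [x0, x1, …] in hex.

RES = [ 0xde  0x05  0x6b  0x39  0xe5  0x16  0x44  0xe4 ]

  t0: 44 e4 de 05 6b 39 e5 16
  t1: de 05 6b 39 e5 16 44 e4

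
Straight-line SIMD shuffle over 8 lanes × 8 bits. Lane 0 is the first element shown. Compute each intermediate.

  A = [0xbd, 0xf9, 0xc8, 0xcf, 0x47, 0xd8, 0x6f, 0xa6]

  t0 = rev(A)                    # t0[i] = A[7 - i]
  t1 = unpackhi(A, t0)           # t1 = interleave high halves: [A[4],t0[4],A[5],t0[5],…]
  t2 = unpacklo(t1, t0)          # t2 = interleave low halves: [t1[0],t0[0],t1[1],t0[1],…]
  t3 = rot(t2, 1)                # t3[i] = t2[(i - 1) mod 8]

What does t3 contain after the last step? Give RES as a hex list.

  t0: a6 6f d8 47 cf c8 f9 bd
  t1: 47 cf d8 c8 6f f9 a6 bd
  t2: 47 a6 cf 6f d8 d8 c8 47
  t3: 47 47 a6 cf 6f d8 d8 c8

RES = [ 0x47  0x47  0xa6  0xcf  0x6f  0xd8  0xd8  0xc8 ]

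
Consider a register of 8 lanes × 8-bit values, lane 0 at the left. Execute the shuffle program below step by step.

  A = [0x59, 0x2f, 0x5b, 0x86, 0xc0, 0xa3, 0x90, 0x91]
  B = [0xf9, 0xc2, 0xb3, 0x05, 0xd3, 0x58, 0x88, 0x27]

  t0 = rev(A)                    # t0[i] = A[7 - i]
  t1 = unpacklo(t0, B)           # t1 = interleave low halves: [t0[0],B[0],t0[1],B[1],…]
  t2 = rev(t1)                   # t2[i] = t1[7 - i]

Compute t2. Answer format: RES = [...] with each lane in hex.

  t0: 91 90 a3 c0 86 5b 2f 59
  t1: 91 f9 90 c2 a3 b3 c0 05
  t2: 05 c0 b3 a3 c2 90 f9 91

RES = [0x05, 0xc0, 0xb3, 0xa3, 0xc2, 0x90, 0xf9, 0x91]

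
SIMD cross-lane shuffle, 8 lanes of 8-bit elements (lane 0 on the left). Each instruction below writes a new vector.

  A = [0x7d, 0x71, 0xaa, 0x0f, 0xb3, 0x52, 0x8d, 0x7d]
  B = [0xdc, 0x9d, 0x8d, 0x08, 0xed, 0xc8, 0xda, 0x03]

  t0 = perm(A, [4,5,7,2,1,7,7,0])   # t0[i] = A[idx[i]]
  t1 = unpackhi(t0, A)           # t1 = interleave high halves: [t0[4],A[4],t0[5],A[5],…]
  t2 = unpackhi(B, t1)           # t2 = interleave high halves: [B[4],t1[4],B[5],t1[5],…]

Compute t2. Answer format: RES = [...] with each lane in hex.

→ t0 |b3|52|7d|aa|71|7d|7d|7d|
→ t1 |71|b3|7d|52|7d|8d|7d|7d|
→ t2 |ed|7d|c8|8d|da|7d|03|7d|

RES = [ 0xed  0x7d  0xc8  0x8d  0xda  0x7d  0x03  0x7d ]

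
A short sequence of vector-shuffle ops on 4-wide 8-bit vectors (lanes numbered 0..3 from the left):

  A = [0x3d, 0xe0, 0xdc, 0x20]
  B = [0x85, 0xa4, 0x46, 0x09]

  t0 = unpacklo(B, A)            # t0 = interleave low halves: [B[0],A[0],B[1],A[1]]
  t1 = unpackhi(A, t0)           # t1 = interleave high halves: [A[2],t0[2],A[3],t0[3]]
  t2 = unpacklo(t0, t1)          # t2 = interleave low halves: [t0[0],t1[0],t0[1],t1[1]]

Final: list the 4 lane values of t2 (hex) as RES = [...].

RES = [0x85, 0xdc, 0x3d, 0xa4]

t0 = [0x85, 0x3d, 0xa4, 0xe0]
t1 = [0xdc, 0xa4, 0x20, 0xe0]
t2 = [0x85, 0xdc, 0x3d, 0xa4]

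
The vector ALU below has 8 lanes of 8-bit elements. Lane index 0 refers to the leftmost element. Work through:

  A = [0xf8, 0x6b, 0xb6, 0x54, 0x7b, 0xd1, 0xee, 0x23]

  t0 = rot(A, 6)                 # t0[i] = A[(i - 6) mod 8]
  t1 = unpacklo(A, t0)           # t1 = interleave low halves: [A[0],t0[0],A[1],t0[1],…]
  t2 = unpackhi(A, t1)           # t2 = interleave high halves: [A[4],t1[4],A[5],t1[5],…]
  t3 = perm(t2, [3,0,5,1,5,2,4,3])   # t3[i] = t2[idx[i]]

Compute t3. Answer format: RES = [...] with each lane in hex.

  t0: b6 54 7b d1 ee 23 f8 6b
  t1: f8 b6 6b 54 b6 7b 54 d1
  t2: 7b b6 d1 7b ee 54 23 d1
  t3: 7b 7b 54 b6 54 d1 ee 7b

RES = [ 0x7b  0x7b  0x54  0xb6  0x54  0xd1  0xee  0x7b ]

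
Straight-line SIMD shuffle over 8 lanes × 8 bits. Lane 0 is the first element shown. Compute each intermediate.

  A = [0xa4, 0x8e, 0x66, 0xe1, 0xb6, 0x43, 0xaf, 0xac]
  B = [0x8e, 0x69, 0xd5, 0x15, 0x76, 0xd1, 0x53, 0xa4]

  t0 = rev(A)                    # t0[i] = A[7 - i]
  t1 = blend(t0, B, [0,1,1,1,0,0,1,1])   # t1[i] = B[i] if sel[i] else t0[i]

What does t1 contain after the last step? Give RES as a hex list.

RES = [0xac, 0x69, 0xd5, 0x15, 0xe1, 0x66, 0x53, 0xa4]

  t0: ac af 43 b6 e1 66 8e a4
  t1: ac 69 d5 15 e1 66 53 a4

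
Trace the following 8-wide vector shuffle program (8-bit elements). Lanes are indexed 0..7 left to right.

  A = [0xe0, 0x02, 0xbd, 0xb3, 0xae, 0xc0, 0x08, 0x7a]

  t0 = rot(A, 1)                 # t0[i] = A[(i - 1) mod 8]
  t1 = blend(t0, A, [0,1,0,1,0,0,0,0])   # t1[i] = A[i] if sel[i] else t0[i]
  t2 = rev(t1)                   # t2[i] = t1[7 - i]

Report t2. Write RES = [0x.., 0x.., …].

RES = [ 0x08  0xc0  0xae  0xb3  0xb3  0x02  0x02  0x7a ]

  t0: 7a e0 02 bd b3 ae c0 08
  t1: 7a 02 02 b3 b3 ae c0 08
  t2: 08 c0 ae b3 b3 02 02 7a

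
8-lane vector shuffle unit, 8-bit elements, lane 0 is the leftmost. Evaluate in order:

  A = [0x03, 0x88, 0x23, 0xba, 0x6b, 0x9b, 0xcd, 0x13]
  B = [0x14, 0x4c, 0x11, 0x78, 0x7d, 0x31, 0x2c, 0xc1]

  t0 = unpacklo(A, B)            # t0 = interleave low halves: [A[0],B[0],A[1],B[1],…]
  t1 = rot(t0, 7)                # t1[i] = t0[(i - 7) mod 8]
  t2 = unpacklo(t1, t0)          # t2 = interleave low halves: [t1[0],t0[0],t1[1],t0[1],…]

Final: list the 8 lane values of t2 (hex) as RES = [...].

→ t0 |03|14|88|4c|23|11|ba|78|
→ t1 |14|88|4c|23|11|ba|78|03|
→ t2 |14|03|88|14|4c|88|23|4c|

RES = [ 0x14  0x03  0x88  0x14  0x4c  0x88  0x23  0x4c ]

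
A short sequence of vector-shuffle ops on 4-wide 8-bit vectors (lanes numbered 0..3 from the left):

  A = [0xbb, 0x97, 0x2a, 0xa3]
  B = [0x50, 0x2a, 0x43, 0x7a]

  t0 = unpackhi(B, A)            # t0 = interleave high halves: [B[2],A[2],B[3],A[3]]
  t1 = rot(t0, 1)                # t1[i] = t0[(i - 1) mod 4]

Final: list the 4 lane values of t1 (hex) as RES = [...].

RES = [0xa3, 0x43, 0x2a, 0x7a]

  t0: 43 2a 7a a3
  t1: a3 43 2a 7a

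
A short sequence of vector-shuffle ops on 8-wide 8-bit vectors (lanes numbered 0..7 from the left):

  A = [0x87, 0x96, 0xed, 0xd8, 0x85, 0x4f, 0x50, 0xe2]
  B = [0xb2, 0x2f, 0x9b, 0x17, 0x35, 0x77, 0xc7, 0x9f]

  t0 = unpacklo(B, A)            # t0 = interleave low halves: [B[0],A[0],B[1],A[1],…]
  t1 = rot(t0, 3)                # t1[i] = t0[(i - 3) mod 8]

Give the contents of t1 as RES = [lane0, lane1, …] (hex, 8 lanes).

t0 = [0xb2, 0x87, 0x2f, 0x96, 0x9b, 0xed, 0x17, 0xd8]
t1 = [0xed, 0x17, 0xd8, 0xb2, 0x87, 0x2f, 0x96, 0x9b]

RES = [ 0xed  0x17  0xd8  0xb2  0x87  0x2f  0x96  0x9b ]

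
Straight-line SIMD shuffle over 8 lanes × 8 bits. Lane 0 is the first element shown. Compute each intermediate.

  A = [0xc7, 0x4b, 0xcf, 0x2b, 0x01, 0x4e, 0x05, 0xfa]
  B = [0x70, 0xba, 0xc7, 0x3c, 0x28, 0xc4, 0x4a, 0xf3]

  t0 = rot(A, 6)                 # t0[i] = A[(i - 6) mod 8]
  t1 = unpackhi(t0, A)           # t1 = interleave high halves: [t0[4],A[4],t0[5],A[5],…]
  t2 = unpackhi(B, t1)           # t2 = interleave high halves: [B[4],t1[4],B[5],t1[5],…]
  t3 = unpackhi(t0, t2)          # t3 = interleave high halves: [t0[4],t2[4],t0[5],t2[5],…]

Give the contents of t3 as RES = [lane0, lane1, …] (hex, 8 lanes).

RES = [ 0x05  0x4a  0xfa  0x4b  0xc7  0xf3  0x4b  0xfa ]

→ t0 |cf|2b|01|4e|05|fa|c7|4b|
→ t1 |05|01|fa|4e|c7|05|4b|fa|
→ t2 |28|c7|c4|05|4a|4b|f3|fa|
→ t3 |05|4a|fa|4b|c7|f3|4b|fa|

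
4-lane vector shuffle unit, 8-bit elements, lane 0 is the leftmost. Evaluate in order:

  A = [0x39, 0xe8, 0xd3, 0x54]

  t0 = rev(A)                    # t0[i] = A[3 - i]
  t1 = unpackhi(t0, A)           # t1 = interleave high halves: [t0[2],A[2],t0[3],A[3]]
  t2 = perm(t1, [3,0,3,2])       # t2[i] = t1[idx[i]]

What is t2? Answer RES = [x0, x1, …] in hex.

RES = [0x54, 0xe8, 0x54, 0x39]

→ t0 |54|d3|e8|39|
→ t1 |e8|d3|39|54|
→ t2 |54|e8|54|39|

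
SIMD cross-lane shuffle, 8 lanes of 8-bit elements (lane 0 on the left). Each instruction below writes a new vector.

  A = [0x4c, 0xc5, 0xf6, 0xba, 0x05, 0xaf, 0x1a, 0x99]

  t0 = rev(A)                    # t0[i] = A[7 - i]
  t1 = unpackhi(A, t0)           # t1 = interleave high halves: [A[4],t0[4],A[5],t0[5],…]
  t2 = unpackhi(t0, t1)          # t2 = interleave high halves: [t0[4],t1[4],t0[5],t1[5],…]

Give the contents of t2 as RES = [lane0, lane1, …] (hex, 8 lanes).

  t0: 99 1a af 05 ba f6 c5 4c
  t1: 05 ba af f6 1a c5 99 4c
  t2: ba 1a f6 c5 c5 99 4c 4c

RES = [ 0xba  0x1a  0xf6  0xc5  0xc5  0x99  0x4c  0x4c ]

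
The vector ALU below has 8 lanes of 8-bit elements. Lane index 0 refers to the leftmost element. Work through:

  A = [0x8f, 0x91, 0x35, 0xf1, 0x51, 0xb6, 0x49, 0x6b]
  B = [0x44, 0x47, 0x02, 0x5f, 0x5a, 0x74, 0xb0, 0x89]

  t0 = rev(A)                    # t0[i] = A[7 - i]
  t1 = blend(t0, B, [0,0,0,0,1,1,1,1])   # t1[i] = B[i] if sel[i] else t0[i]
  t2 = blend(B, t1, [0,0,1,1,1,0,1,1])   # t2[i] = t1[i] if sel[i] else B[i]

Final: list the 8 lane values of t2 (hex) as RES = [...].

→ t0 |6b|49|b6|51|f1|35|91|8f|
→ t1 |6b|49|b6|51|5a|74|b0|89|
→ t2 |44|47|b6|51|5a|74|b0|89|

RES = [0x44, 0x47, 0xb6, 0x51, 0x5a, 0x74, 0xb0, 0x89]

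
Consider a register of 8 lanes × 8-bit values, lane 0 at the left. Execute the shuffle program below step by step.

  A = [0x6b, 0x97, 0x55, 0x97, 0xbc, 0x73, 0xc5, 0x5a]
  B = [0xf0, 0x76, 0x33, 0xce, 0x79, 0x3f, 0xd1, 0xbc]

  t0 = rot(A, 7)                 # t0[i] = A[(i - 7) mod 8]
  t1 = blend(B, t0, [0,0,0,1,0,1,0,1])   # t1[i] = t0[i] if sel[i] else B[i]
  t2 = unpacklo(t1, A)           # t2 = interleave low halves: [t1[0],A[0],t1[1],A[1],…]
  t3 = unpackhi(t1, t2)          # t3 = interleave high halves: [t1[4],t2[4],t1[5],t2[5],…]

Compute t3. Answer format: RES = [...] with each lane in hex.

→ t0 |97|55|97|bc|73|c5|5a|6b|
→ t1 |f0|76|33|bc|79|c5|d1|6b|
→ t2 |f0|6b|76|97|33|55|bc|97|
→ t3 |79|33|c5|55|d1|bc|6b|97|

RES = [0x79, 0x33, 0xc5, 0x55, 0xd1, 0xbc, 0x6b, 0x97]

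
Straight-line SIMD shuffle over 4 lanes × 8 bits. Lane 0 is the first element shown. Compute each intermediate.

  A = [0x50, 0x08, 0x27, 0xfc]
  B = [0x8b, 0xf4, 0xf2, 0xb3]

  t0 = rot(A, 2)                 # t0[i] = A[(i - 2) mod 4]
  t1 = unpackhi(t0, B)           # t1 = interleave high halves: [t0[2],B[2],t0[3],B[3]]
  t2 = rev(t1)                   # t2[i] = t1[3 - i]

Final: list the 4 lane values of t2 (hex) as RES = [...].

RES = [ 0xb3  0x08  0xf2  0x50 ]

t0 = [0x27, 0xfc, 0x50, 0x08]
t1 = [0x50, 0xf2, 0x08, 0xb3]
t2 = [0xb3, 0x08, 0xf2, 0x50]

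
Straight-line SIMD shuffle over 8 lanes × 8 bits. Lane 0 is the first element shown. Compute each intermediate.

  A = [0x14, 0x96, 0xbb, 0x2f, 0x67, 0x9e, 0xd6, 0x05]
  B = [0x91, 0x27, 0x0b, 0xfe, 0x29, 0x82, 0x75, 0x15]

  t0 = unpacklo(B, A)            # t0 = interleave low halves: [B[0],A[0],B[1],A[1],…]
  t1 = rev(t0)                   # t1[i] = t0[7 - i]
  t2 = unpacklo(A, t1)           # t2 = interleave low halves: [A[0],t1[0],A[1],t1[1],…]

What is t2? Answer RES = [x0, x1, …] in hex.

RES = [ 0x14  0x2f  0x96  0xfe  0xbb  0xbb  0x2f  0x0b ]

→ t0 |91|14|27|96|0b|bb|fe|2f|
→ t1 |2f|fe|bb|0b|96|27|14|91|
→ t2 |14|2f|96|fe|bb|bb|2f|0b|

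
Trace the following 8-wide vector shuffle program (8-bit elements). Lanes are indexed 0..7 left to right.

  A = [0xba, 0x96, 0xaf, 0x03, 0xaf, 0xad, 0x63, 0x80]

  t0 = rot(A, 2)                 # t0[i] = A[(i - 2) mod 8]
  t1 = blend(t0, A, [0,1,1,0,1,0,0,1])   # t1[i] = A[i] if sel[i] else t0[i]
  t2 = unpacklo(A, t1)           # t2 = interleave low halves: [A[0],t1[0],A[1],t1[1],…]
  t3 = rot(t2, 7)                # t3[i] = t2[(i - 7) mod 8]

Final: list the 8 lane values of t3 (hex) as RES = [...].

RES = [0x63, 0x96, 0x96, 0xaf, 0xaf, 0x03, 0x96, 0xba]

t0 = [0x63, 0x80, 0xba, 0x96, 0xaf, 0x03, 0xaf, 0xad]
t1 = [0x63, 0x96, 0xaf, 0x96, 0xaf, 0x03, 0xaf, 0x80]
t2 = [0xba, 0x63, 0x96, 0x96, 0xaf, 0xaf, 0x03, 0x96]
t3 = [0x63, 0x96, 0x96, 0xaf, 0xaf, 0x03, 0x96, 0xba]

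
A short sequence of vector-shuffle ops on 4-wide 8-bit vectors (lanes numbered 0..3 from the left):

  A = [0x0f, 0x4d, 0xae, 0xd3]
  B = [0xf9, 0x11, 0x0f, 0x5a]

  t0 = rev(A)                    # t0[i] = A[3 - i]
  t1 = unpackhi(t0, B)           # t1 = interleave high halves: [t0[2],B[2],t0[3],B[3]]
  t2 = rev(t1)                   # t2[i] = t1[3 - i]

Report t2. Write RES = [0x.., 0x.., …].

  t0: d3 ae 4d 0f
  t1: 4d 0f 0f 5a
  t2: 5a 0f 0f 4d

RES = [ 0x5a  0x0f  0x0f  0x4d ]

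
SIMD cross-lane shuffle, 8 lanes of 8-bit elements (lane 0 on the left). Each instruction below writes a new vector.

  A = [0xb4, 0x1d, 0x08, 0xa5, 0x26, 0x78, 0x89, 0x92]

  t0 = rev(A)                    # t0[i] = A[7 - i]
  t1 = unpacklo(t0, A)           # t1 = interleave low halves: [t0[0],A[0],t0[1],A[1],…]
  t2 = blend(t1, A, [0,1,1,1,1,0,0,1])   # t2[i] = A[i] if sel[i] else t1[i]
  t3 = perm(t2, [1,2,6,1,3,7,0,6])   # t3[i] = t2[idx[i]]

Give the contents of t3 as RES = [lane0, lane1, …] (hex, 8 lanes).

RES = [ 0x1d  0x08  0x26  0x1d  0xa5  0x92  0x92  0x26 ]

t0 = [0x92, 0x89, 0x78, 0x26, 0xa5, 0x08, 0x1d, 0xb4]
t1 = [0x92, 0xb4, 0x89, 0x1d, 0x78, 0x08, 0x26, 0xa5]
t2 = [0x92, 0x1d, 0x08, 0xa5, 0x26, 0x08, 0x26, 0x92]
t3 = [0x1d, 0x08, 0x26, 0x1d, 0xa5, 0x92, 0x92, 0x26]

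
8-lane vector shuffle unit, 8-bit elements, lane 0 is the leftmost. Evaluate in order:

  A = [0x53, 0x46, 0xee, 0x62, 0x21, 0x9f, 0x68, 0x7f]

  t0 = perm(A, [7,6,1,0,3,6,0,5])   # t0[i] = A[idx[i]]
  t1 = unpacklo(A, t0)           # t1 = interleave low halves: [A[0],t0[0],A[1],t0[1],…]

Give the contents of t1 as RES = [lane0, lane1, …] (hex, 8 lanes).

RES = [ 0x53  0x7f  0x46  0x68  0xee  0x46  0x62  0x53 ]

→ t0 |7f|68|46|53|62|68|53|9f|
→ t1 |53|7f|46|68|ee|46|62|53|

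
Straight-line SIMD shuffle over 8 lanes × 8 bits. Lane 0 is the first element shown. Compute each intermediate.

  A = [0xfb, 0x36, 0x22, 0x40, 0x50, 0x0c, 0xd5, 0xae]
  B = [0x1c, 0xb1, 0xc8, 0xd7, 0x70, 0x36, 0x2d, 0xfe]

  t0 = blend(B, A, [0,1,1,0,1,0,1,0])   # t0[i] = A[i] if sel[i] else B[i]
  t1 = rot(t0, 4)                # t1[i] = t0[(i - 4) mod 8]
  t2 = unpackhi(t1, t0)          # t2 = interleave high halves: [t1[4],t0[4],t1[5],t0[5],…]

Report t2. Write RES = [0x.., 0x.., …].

RES = [ 0x1c  0x50  0x36  0x36  0x22  0xd5  0xd7  0xfe ]

t0 = [0x1c, 0x36, 0x22, 0xd7, 0x50, 0x36, 0xd5, 0xfe]
t1 = [0x50, 0x36, 0xd5, 0xfe, 0x1c, 0x36, 0x22, 0xd7]
t2 = [0x1c, 0x50, 0x36, 0x36, 0x22, 0xd5, 0xd7, 0xfe]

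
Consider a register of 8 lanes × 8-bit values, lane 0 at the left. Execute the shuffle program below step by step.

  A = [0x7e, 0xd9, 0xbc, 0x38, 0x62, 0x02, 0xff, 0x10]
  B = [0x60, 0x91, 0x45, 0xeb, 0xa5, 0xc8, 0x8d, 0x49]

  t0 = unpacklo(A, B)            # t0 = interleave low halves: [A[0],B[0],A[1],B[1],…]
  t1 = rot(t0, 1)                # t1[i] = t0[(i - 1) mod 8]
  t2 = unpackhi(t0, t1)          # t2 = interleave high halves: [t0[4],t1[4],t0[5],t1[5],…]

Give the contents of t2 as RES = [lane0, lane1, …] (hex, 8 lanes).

→ t0 |7e|60|d9|91|bc|45|38|eb|
→ t1 |eb|7e|60|d9|91|bc|45|38|
→ t2 |bc|91|45|bc|38|45|eb|38|

RES = [0xbc, 0x91, 0x45, 0xbc, 0x38, 0x45, 0xeb, 0x38]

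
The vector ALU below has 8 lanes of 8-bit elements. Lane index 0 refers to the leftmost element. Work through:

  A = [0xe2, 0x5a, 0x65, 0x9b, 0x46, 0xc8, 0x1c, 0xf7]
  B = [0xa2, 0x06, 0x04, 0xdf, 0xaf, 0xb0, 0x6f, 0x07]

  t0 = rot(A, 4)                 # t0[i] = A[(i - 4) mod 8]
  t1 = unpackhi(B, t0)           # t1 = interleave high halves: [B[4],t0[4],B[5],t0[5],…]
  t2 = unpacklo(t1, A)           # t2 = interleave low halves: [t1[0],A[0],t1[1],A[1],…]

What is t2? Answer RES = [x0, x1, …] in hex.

RES = [0xaf, 0xe2, 0xe2, 0x5a, 0xb0, 0x65, 0x5a, 0x9b]

→ t0 |46|c8|1c|f7|e2|5a|65|9b|
→ t1 |af|e2|b0|5a|6f|65|07|9b|
→ t2 |af|e2|e2|5a|b0|65|5a|9b|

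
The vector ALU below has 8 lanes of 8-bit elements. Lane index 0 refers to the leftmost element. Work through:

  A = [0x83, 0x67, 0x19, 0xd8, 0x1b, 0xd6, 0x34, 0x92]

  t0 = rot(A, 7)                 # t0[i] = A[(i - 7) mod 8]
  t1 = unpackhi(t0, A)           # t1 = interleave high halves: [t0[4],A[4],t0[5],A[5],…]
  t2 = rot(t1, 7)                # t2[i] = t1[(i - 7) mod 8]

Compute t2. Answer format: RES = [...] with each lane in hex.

RES = [ 0x1b  0x34  0xd6  0x92  0x34  0x83  0x92  0xd6 ]

  t0: 67 19 d8 1b d6 34 92 83
  t1: d6 1b 34 d6 92 34 83 92
  t2: 1b 34 d6 92 34 83 92 d6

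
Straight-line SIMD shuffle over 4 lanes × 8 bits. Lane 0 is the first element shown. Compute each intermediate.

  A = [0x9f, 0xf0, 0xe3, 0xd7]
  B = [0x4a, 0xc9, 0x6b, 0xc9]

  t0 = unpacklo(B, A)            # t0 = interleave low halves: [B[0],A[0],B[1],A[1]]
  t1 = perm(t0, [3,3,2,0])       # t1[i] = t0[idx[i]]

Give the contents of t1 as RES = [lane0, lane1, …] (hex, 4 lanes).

→ t0 |4a|9f|c9|f0|
→ t1 |f0|f0|c9|4a|

RES = [ 0xf0  0xf0  0xc9  0x4a ]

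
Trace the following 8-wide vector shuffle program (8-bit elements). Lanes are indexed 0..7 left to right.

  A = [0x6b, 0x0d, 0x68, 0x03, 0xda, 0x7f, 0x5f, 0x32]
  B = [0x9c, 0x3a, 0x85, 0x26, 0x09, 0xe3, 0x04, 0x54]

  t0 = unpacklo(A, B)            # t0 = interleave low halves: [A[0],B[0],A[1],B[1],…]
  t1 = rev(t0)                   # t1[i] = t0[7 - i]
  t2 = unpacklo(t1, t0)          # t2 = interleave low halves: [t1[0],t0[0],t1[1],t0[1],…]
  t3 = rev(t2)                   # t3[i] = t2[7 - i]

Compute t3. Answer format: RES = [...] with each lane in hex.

RES = [ 0x3a  0x68  0x0d  0x85  0x9c  0x03  0x6b  0x26 ]

  t0: 6b 9c 0d 3a 68 85 03 26
  t1: 26 03 85 68 3a 0d 9c 6b
  t2: 26 6b 03 9c 85 0d 68 3a
  t3: 3a 68 0d 85 9c 03 6b 26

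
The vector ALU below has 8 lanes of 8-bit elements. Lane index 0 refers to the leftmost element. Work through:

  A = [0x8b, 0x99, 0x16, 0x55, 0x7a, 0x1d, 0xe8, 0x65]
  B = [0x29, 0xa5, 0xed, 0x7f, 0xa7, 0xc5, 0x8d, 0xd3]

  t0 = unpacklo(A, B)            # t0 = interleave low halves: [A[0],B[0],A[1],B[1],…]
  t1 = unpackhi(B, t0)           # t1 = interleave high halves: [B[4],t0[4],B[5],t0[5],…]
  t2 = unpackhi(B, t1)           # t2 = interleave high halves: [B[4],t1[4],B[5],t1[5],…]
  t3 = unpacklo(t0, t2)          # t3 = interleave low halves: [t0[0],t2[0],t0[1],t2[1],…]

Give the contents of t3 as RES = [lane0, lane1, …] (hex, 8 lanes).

  t0: 8b 29 99 a5 16 ed 55 7f
  t1: a7 16 c5 ed 8d 55 d3 7f
  t2: a7 8d c5 55 8d d3 d3 7f
  t3: 8b a7 29 8d 99 c5 a5 55

RES = [ 0x8b  0xa7  0x29  0x8d  0x99  0xc5  0xa5  0x55 ]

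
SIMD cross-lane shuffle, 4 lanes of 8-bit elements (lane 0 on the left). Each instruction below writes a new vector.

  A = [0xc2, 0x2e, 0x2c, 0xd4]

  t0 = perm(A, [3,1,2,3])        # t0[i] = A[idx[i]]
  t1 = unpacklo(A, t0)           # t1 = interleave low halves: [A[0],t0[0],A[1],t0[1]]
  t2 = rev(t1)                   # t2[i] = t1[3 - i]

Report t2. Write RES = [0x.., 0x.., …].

t0 = [0xd4, 0x2e, 0x2c, 0xd4]
t1 = [0xc2, 0xd4, 0x2e, 0x2e]
t2 = [0x2e, 0x2e, 0xd4, 0xc2]

RES = [0x2e, 0x2e, 0xd4, 0xc2]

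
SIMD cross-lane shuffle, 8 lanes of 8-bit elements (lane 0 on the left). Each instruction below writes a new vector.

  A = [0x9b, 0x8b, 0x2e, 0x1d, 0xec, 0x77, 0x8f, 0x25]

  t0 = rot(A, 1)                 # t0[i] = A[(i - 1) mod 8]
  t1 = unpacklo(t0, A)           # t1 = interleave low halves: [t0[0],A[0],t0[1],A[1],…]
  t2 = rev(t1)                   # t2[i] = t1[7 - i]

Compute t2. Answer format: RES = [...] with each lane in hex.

→ t0 |25|9b|8b|2e|1d|ec|77|8f|
→ t1 |25|9b|9b|8b|8b|2e|2e|1d|
→ t2 |1d|2e|2e|8b|8b|9b|9b|25|

RES = [0x1d, 0x2e, 0x2e, 0x8b, 0x8b, 0x9b, 0x9b, 0x25]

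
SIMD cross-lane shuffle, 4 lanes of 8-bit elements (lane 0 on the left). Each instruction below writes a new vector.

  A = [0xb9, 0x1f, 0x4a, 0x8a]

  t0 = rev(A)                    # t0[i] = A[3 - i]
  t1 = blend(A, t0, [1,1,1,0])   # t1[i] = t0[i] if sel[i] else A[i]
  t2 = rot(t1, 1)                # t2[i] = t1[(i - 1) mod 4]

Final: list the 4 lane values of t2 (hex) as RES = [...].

  t0: 8a 4a 1f b9
  t1: 8a 4a 1f 8a
  t2: 8a 8a 4a 1f

RES = [0x8a, 0x8a, 0x4a, 0x1f]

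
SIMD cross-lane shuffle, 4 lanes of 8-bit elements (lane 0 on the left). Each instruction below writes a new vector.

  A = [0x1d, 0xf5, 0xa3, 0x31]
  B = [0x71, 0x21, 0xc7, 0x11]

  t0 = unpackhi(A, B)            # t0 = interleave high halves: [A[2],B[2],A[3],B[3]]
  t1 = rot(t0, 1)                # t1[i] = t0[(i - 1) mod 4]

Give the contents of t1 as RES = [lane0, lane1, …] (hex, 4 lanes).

→ t0 |a3|c7|31|11|
→ t1 |11|a3|c7|31|

RES = [0x11, 0xa3, 0xc7, 0x31]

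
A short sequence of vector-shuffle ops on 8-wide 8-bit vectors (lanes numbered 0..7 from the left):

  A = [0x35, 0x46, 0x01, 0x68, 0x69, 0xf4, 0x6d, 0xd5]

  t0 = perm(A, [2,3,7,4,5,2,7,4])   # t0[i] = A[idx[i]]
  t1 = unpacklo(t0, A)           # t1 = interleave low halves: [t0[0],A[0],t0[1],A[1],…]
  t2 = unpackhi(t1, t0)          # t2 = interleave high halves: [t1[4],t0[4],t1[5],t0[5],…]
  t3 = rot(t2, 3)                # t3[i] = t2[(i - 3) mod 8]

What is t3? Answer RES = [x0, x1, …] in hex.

  t0: 01 68 d5 69 f4 01 d5 69
  t1: 01 35 68 46 d5 01 69 68
  t2: d5 f4 01 01 69 d5 68 69
  t3: d5 68 69 d5 f4 01 01 69

RES = [ 0xd5  0x68  0x69  0xd5  0xf4  0x01  0x01  0x69 ]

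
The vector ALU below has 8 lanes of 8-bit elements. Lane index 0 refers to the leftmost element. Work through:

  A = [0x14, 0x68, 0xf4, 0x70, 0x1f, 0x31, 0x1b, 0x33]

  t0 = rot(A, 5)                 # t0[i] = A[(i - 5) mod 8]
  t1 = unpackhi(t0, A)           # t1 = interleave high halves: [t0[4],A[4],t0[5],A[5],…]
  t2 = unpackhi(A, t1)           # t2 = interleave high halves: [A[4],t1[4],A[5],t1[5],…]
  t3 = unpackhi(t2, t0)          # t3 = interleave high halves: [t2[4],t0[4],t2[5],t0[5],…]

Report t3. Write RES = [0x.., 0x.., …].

RES = [0x1b, 0x33, 0xf4, 0x14, 0x33, 0x68, 0x33, 0xf4]

t0 = [0x70, 0x1f, 0x31, 0x1b, 0x33, 0x14, 0x68, 0xf4]
t1 = [0x33, 0x1f, 0x14, 0x31, 0x68, 0x1b, 0xf4, 0x33]
t2 = [0x1f, 0x68, 0x31, 0x1b, 0x1b, 0xf4, 0x33, 0x33]
t3 = [0x1b, 0x33, 0xf4, 0x14, 0x33, 0x68, 0x33, 0xf4]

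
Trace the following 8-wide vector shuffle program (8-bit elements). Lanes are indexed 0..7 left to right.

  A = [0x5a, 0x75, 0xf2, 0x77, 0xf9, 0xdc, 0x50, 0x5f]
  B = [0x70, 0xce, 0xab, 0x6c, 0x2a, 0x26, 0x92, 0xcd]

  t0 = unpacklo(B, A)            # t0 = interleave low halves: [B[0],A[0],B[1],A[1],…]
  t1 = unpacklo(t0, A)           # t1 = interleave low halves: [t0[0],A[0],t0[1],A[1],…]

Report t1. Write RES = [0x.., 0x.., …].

→ t0 |70|5a|ce|75|ab|f2|6c|77|
→ t1 |70|5a|5a|75|ce|f2|75|77|

RES = [0x70, 0x5a, 0x5a, 0x75, 0xce, 0xf2, 0x75, 0x77]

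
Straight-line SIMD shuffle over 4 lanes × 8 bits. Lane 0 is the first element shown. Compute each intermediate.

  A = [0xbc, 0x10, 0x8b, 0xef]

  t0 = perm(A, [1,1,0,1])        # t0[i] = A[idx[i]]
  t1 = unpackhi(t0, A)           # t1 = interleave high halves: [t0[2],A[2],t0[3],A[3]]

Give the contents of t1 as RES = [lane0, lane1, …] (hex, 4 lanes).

→ t0 |10|10|bc|10|
→ t1 |bc|8b|10|ef|

RES = [ 0xbc  0x8b  0x10  0xef ]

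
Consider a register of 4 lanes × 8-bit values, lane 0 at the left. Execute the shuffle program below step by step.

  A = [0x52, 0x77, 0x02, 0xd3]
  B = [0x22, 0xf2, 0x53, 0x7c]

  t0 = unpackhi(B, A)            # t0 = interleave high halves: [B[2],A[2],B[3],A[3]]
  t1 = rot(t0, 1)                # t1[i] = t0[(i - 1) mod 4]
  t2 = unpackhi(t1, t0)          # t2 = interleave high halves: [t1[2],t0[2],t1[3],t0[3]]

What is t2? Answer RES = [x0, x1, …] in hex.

  t0: 53 02 7c d3
  t1: d3 53 02 7c
  t2: 02 7c 7c d3

RES = [0x02, 0x7c, 0x7c, 0xd3]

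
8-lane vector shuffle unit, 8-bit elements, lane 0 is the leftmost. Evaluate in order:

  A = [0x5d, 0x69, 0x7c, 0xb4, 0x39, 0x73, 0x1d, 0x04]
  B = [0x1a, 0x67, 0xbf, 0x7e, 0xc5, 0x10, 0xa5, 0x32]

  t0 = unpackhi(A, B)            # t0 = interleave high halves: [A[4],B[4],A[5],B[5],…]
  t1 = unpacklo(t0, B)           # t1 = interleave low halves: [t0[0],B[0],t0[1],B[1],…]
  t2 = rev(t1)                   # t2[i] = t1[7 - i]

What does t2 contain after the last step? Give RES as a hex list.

→ t0 |39|c5|73|10|1d|a5|04|32|
→ t1 |39|1a|c5|67|73|bf|10|7e|
→ t2 |7e|10|bf|73|67|c5|1a|39|

RES = [ 0x7e  0x10  0xbf  0x73  0x67  0xc5  0x1a  0x39 ]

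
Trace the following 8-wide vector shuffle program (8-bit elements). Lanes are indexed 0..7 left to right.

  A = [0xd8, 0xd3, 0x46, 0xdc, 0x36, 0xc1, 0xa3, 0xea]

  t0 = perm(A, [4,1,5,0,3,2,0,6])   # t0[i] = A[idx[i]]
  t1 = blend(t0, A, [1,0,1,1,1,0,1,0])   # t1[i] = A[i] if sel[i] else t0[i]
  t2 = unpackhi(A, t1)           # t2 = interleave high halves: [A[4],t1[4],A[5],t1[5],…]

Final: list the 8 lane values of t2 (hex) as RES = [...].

RES = [ 0x36  0x36  0xc1  0x46  0xa3  0xa3  0xea  0xa3 ]

  t0: 36 d3 c1 d8 dc 46 d8 a3
  t1: d8 d3 46 dc 36 46 a3 a3
  t2: 36 36 c1 46 a3 a3 ea a3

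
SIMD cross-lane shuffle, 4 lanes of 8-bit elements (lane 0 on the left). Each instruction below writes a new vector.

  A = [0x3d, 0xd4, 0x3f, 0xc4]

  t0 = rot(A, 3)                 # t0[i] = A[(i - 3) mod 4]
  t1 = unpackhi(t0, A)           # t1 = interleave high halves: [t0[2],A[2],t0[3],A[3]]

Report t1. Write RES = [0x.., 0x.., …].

t0 = [0xd4, 0x3f, 0xc4, 0x3d]
t1 = [0xc4, 0x3f, 0x3d, 0xc4]

RES = [ 0xc4  0x3f  0x3d  0xc4 ]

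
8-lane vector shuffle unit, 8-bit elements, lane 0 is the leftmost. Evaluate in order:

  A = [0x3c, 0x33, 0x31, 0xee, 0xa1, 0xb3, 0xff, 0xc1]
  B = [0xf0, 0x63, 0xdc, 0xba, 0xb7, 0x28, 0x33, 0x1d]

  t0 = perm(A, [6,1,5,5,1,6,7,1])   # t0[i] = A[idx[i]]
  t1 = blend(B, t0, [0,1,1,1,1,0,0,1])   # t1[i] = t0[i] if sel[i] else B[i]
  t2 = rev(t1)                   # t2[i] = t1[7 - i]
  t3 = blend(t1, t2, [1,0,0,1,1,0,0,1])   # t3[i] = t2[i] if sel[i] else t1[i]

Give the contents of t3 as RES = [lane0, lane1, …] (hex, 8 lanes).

RES = [ 0x33  0x33  0xb3  0x33  0xb3  0x28  0x33  0xf0 ]

  t0: ff 33 b3 b3 33 ff c1 33
  t1: f0 33 b3 b3 33 28 33 33
  t2: 33 33 28 33 b3 b3 33 f0
  t3: 33 33 b3 33 b3 28 33 f0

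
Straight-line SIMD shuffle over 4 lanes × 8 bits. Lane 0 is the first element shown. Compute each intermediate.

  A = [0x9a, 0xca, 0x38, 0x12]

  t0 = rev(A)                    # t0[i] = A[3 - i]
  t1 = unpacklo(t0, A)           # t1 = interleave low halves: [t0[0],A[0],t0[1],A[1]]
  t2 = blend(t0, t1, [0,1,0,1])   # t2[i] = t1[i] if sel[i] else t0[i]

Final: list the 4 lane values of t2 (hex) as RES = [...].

RES = [ 0x12  0x9a  0xca  0xca ]

  t0: 12 38 ca 9a
  t1: 12 9a 38 ca
  t2: 12 9a ca ca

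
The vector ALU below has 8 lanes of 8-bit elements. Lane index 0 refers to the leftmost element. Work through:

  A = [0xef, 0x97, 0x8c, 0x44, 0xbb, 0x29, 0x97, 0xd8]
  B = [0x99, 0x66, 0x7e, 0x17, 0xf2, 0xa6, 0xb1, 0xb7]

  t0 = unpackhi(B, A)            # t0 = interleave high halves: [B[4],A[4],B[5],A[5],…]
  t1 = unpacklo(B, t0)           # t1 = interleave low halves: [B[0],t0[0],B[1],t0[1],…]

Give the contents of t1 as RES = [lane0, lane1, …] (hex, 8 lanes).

RES = [0x99, 0xf2, 0x66, 0xbb, 0x7e, 0xa6, 0x17, 0x29]

→ t0 |f2|bb|a6|29|b1|97|b7|d8|
→ t1 |99|f2|66|bb|7e|a6|17|29|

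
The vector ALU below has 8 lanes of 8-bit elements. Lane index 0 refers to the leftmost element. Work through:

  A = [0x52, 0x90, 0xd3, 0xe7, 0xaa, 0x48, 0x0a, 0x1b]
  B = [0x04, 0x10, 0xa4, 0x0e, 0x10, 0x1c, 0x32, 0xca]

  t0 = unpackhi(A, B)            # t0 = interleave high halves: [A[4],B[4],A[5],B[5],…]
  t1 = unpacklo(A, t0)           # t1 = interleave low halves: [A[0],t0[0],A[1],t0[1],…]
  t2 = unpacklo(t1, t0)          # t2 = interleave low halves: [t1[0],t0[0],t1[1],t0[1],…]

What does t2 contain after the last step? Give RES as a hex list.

→ t0 |aa|10|48|1c|0a|32|1b|ca|
→ t1 |52|aa|90|10|d3|48|e7|1c|
→ t2 |52|aa|aa|10|90|48|10|1c|

RES = [ 0x52  0xaa  0xaa  0x10  0x90  0x48  0x10  0x1c ]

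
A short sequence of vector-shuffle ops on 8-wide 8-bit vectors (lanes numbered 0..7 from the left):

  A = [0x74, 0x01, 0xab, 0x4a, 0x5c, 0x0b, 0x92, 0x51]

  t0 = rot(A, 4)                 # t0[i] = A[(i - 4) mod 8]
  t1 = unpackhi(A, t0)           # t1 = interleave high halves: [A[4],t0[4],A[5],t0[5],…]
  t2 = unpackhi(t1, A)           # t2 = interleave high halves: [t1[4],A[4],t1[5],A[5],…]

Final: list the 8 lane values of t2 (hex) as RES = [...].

RES = [ 0x92  0x5c  0xab  0x0b  0x51  0x92  0x4a  0x51 ]

→ t0 |5c|0b|92|51|74|01|ab|4a|
→ t1 |5c|74|0b|01|92|ab|51|4a|
→ t2 |92|5c|ab|0b|51|92|4a|51|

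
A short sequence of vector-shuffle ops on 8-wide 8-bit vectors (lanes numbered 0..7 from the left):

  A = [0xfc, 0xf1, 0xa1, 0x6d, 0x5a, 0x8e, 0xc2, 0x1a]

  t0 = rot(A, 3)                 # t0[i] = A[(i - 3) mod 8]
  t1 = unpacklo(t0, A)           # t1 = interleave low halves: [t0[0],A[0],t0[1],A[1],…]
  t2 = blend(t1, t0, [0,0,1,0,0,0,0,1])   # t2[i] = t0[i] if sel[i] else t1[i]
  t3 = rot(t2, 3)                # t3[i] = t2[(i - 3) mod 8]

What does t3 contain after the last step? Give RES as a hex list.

RES = [0xa1, 0xfc, 0x5a, 0x8e, 0xfc, 0x1a, 0xf1, 0x1a]

t0 = [0x8e, 0xc2, 0x1a, 0xfc, 0xf1, 0xa1, 0x6d, 0x5a]
t1 = [0x8e, 0xfc, 0xc2, 0xf1, 0x1a, 0xa1, 0xfc, 0x6d]
t2 = [0x8e, 0xfc, 0x1a, 0xf1, 0x1a, 0xa1, 0xfc, 0x5a]
t3 = [0xa1, 0xfc, 0x5a, 0x8e, 0xfc, 0x1a, 0xf1, 0x1a]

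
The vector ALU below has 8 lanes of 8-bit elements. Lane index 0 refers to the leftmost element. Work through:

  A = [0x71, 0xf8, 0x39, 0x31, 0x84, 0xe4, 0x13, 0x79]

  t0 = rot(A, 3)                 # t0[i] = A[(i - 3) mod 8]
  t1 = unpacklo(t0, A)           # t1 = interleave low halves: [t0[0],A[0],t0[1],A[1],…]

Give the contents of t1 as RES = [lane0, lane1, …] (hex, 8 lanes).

→ t0 |e4|13|79|71|f8|39|31|84|
→ t1 |e4|71|13|f8|79|39|71|31|

RES = [0xe4, 0x71, 0x13, 0xf8, 0x79, 0x39, 0x71, 0x31]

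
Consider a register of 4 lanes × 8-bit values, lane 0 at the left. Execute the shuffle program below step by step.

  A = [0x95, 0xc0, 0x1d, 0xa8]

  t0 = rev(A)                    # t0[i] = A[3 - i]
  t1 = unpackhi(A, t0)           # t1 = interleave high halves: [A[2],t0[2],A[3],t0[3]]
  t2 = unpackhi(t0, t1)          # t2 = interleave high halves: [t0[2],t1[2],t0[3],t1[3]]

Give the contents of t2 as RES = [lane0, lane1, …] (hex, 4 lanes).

→ t0 |a8|1d|c0|95|
→ t1 |1d|c0|a8|95|
→ t2 |c0|a8|95|95|

RES = [0xc0, 0xa8, 0x95, 0x95]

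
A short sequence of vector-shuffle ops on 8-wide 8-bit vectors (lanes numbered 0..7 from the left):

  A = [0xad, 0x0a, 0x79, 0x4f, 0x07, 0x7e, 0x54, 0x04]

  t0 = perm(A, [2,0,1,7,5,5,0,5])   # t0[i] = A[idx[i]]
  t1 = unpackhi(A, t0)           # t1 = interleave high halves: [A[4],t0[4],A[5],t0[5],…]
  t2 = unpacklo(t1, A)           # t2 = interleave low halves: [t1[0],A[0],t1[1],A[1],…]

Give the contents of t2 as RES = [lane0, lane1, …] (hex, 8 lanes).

→ t0 |79|ad|0a|04|7e|7e|ad|7e|
→ t1 |07|7e|7e|7e|54|ad|04|7e|
→ t2 |07|ad|7e|0a|7e|79|7e|4f|

RES = [0x07, 0xad, 0x7e, 0x0a, 0x7e, 0x79, 0x7e, 0x4f]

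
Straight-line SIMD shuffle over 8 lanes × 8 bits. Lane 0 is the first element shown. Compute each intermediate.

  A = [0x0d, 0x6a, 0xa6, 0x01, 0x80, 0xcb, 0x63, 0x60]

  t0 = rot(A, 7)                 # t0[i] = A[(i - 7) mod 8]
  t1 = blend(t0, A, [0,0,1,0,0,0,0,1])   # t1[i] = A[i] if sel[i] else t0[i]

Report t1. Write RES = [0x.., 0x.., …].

RES = [0x6a, 0xa6, 0xa6, 0x80, 0xcb, 0x63, 0x60, 0x60]

  t0: 6a a6 01 80 cb 63 60 0d
  t1: 6a a6 a6 80 cb 63 60 60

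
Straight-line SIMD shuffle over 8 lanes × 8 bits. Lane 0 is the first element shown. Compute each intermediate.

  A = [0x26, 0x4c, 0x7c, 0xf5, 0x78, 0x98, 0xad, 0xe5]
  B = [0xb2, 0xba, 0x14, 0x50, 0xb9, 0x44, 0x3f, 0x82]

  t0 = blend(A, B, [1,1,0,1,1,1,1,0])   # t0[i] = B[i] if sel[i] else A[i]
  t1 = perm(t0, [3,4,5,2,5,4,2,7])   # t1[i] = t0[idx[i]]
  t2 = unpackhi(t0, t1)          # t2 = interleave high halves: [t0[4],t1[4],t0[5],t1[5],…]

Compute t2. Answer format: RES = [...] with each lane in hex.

RES = [0xb9, 0x44, 0x44, 0xb9, 0x3f, 0x7c, 0xe5, 0xe5]

t0 = [0xb2, 0xba, 0x7c, 0x50, 0xb9, 0x44, 0x3f, 0xe5]
t1 = [0x50, 0xb9, 0x44, 0x7c, 0x44, 0xb9, 0x7c, 0xe5]
t2 = [0xb9, 0x44, 0x44, 0xb9, 0x3f, 0x7c, 0xe5, 0xe5]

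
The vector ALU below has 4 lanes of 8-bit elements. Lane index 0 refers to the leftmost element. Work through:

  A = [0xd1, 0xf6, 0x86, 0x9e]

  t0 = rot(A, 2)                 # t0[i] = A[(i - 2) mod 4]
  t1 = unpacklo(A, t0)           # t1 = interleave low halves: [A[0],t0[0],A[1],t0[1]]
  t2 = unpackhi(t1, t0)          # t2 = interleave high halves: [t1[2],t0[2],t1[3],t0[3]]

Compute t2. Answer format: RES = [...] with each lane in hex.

RES = [0xf6, 0xd1, 0x9e, 0xf6]

→ t0 |86|9e|d1|f6|
→ t1 |d1|86|f6|9e|
→ t2 |f6|d1|9e|f6|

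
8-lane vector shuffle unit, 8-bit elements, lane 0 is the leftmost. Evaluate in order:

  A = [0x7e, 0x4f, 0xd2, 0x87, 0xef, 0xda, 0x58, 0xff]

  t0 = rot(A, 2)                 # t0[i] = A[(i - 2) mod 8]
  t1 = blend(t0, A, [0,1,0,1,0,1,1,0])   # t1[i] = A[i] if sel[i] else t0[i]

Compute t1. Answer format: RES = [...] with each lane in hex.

t0 = [0x58, 0xff, 0x7e, 0x4f, 0xd2, 0x87, 0xef, 0xda]
t1 = [0x58, 0x4f, 0x7e, 0x87, 0xd2, 0xda, 0x58, 0xda]

RES = [ 0x58  0x4f  0x7e  0x87  0xd2  0xda  0x58  0xda ]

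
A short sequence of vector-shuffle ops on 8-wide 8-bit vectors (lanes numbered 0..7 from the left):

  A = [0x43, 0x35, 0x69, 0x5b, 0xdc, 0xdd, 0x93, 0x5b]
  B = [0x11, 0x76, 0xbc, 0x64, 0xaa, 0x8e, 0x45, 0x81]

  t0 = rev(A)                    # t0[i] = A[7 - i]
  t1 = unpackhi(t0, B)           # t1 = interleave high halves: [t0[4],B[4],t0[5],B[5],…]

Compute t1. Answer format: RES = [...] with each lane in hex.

RES = [ 0x5b  0xaa  0x69  0x8e  0x35  0x45  0x43  0x81 ]

t0 = [0x5b, 0x93, 0xdd, 0xdc, 0x5b, 0x69, 0x35, 0x43]
t1 = [0x5b, 0xaa, 0x69, 0x8e, 0x35, 0x45, 0x43, 0x81]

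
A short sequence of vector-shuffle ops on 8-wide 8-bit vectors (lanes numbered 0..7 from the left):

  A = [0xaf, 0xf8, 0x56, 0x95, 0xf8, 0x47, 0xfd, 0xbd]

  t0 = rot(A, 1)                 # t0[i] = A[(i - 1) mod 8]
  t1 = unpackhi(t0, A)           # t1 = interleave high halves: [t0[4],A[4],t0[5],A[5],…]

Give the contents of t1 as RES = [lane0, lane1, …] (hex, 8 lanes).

→ t0 |bd|af|f8|56|95|f8|47|fd|
→ t1 |95|f8|f8|47|47|fd|fd|bd|

RES = [0x95, 0xf8, 0xf8, 0x47, 0x47, 0xfd, 0xfd, 0xbd]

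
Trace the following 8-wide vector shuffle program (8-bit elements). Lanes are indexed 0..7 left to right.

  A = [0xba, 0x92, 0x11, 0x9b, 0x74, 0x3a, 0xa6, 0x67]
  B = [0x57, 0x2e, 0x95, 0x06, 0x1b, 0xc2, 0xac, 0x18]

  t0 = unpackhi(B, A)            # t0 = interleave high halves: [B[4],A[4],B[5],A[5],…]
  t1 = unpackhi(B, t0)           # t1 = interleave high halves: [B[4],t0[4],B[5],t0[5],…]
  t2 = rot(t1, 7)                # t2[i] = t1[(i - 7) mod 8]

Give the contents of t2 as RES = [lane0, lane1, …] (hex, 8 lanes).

t0 = [0x1b, 0x74, 0xc2, 0x3a, 0xac, 0xa6, 0x18, 0x67]
t1 = [0x1b, 0xac, 0xc2, 0xa6, 0xac, 0x18, 0x18, 0x67]
t2 = [0xac, 0xc2, 0xa6, 0xac, 0x18, 0x18, 0x67, 0x1b]

RES = [0xac, 0xc2, 0xa6, 0xac, 0x18, 0x18, 0x67, 0x1b]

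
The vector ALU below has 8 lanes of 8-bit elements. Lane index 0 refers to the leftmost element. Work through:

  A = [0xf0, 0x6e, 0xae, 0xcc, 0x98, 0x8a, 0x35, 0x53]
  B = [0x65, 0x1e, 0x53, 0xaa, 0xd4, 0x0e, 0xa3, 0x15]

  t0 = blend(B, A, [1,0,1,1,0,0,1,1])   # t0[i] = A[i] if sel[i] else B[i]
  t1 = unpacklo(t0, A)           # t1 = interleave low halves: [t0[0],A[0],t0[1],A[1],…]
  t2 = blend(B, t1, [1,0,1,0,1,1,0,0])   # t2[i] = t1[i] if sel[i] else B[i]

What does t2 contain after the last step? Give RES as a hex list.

  t0: f0 1e ae cc d4 0e 35 53
  t1: f0 f0 1e 6e ae ae cc cc
  t2: f0 1e 1e aa ae ae a3 15

RES = [ 0xf0  0x1e  0x1e  0xaa  0xae  0xae  0xa3  0x15 ]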